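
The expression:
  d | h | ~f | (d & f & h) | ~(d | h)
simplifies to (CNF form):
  True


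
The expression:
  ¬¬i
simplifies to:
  i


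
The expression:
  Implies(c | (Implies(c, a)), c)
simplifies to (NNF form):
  c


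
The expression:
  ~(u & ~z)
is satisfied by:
  {z: True, u: False}
  {u: False, z: False}
  {u: True, z: True}


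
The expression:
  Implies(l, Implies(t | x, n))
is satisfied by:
  {n: True, t: False, l: False, x: False}
  {n: True, x: True, t: False, l: False}
  {n: True, t: True, l: False, x: False}
  {n: True, x: True, t: True, l: False}
  {x: False, t: False, l: False, n: False}
  {x: True, t: False, l: False, n: False}
  {t: True, x: False, l: False, n: False}
  {x: True, t: True, l: False, n: False}
  {l: True, n: True, x: False, t: False}
  {x: True, l: True, n: True, t: False}
  {l: True, n: True, t: True, x: False}
  {x: True, l: True, n: True, t: True}
  {l: True, n: False, t: False, x: False}


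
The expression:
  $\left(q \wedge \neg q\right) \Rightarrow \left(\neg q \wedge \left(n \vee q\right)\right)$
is always true.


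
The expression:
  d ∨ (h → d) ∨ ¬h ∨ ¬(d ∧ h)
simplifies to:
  True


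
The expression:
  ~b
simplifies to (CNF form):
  ~b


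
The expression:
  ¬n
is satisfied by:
  {n: False}


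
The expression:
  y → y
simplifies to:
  True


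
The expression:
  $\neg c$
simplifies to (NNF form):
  $\neg c$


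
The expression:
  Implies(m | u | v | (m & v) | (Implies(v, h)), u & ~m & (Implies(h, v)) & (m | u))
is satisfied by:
  {v: True, u: True, h: False, m: False}
  {u: True, v: False, h: False, m: False}
  {v: True, h: True, u: True, m: False}


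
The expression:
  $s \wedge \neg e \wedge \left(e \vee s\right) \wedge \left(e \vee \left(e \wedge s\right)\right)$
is never true.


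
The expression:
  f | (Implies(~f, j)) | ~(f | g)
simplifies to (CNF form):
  f | j | ~g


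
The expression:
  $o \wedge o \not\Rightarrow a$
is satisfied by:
  {o: True, a: False}


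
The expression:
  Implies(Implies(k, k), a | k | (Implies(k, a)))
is always true.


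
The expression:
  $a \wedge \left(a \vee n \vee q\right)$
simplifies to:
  $a$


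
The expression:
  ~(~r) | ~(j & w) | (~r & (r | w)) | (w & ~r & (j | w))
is always true.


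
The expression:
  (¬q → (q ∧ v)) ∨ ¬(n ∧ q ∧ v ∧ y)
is always true.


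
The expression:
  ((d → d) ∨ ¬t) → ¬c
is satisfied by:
  {c: False}


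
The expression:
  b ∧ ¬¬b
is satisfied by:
  {b: True}


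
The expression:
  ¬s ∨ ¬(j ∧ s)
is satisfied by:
  {s: False, j: False}
  {j: True, s: False}
  {s: True, j: False}


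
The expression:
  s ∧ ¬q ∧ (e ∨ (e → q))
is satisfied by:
  {s: True, q: False}


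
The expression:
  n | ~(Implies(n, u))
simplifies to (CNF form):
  n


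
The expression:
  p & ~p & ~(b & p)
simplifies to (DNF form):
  False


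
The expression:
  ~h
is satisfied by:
  {h: False}


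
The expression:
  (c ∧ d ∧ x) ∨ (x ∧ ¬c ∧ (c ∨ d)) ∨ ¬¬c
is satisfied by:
  {d: True, c: True, x: True}
  {d: True, c: True, x: False}
  {c: True, x: True, d: False}
  {c: True, x: False, d: False}
  {d: True, x: True, c: False}


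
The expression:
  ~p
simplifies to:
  ~p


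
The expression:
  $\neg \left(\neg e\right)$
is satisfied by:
  {e: True}


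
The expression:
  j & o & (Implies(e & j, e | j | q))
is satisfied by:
  {j: True, o: True}


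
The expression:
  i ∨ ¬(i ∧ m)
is always true.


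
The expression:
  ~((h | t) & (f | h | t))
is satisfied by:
  {h: False, t: False}


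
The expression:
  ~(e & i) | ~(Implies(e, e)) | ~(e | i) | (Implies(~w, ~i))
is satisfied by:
  {w: True, e: False, i: False}
  {e: False, i: False, w: False}
  {w: True, i: True, e: False}
  {i: True, e: False, w: False}
  {w: True, e: True, i: False}
  {e: True, w: False, i: False}
  {w: True, i: True, e: True}


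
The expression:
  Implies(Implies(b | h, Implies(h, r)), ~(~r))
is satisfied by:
  {r: True, h: True}
  {r: True, h: False}
  {h: True, r: False}


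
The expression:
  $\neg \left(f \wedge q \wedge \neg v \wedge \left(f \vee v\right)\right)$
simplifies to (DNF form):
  $v \vee \neg f \vee \neg q$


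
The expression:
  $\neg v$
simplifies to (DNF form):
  $\neg v$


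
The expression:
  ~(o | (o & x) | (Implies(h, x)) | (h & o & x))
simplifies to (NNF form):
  h & ~o & ~x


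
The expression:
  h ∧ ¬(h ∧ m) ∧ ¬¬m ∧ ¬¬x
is never true.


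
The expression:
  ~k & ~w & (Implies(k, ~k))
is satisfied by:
  {w: False, k: False}


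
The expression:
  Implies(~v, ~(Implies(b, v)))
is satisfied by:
  {b: True, v: True}
  {b: True, v: False}
  {v: True, b: False}


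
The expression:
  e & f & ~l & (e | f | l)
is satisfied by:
  {e: True, f: True, l: False}


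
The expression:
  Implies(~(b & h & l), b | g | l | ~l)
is always true.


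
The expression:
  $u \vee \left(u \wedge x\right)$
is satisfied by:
  {u: True}


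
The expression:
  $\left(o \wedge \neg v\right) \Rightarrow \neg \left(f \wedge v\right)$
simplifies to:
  $\text{True}$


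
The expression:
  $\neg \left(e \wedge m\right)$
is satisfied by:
  {m: False, e: False}
  {e: True, m: False}
  {m: True, e: False}


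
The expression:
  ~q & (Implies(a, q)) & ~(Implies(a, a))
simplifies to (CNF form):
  False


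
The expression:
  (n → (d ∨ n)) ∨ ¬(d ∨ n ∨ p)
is always true.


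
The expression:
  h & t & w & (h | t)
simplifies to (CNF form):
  h & t & w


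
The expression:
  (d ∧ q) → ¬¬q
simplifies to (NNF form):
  True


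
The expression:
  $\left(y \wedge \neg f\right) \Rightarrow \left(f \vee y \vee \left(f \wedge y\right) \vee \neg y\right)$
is always true.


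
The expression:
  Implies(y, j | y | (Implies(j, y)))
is always true.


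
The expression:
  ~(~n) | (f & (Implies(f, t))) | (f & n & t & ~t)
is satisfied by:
  {n: True, f: True, t: True}
  {n: True, f: True, t: False}
  {n: True, t: True, f: False}
  {n: True, t: False, f: False}
  {f: True, t: True, n: False}


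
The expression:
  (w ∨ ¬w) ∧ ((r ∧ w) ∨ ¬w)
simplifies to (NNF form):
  r ∨ ¬w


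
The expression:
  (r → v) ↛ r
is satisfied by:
  {r: False}


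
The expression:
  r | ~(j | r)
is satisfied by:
  {r: True, j: False}
  {j: False, r: False}
  {j: True, r: True}


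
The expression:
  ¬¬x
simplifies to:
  x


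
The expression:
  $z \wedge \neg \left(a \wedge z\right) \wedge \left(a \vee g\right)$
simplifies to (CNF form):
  $g \wedge z \wedge \neg a$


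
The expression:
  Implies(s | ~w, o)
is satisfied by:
  {o: True, w: True, s: False}
  {o: True, s: False, w: False}
  {o: True, w: True, s: True}
  {o: True, s: True, w: False}
  {w: True, s: False, o: False}


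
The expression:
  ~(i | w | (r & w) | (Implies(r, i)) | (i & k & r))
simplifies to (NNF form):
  r & ~i & ~w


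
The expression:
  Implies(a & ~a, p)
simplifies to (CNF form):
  True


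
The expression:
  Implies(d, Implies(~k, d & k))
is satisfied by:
  {k: True, d: False}
  {d: False, k: False}
  {d: True, k: True}


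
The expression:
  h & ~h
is never true.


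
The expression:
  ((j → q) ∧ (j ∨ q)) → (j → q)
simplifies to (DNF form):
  True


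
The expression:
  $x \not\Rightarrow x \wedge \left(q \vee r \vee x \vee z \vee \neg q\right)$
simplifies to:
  $\text{False}$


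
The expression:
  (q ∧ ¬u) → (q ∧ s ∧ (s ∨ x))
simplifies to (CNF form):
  s ∨ u ∨ ¬q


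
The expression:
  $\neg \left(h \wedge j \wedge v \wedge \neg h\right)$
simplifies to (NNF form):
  $\text{True}$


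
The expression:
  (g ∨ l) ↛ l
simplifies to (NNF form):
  g ∧ ¬l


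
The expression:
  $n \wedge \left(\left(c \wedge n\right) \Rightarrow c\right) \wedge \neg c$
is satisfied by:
  {n: True, c: False}


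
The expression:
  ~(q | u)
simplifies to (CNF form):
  ~q & ~u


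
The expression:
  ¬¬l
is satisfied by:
  {l: True}


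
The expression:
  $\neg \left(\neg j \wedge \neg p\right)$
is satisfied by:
  {p: True, j: True}
  {p: True, j: False}
  {j: True, p: False}


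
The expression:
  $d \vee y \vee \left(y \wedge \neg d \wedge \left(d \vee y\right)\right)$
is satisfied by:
  {y: True, d: True}
  {y: True, d: False}
  {d: True, y: False}


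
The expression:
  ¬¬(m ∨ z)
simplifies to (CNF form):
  m ∨ z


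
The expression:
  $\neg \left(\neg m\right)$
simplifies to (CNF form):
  $m$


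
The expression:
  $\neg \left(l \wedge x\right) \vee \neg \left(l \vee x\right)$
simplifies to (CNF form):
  $\neg l \vee \neg x$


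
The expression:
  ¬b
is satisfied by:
  {b: False}


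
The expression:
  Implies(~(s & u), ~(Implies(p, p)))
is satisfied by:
  {u: True, s: True}


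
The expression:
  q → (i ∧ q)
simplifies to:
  i ∨ ¬q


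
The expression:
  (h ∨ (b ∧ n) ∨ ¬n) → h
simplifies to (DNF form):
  h ∨ (n ∧ ¬b)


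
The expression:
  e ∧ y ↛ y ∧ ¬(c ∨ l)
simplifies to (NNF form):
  False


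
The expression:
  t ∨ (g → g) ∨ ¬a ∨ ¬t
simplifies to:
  True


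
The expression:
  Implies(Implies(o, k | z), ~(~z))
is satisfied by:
  {z: True, o: True, k: False}
  {z: True, k: False, o: False}
  {z: True, o: True, k: True}
  {z: True, k: True, o: False}
  {o: True, k: False, z: False}


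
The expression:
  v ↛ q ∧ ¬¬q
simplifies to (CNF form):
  False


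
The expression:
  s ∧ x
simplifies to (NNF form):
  s ∧ x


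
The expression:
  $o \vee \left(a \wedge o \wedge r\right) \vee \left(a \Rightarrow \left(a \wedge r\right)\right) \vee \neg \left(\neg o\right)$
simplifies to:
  $o \vee r \vee \neg a$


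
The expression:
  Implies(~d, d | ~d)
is always true.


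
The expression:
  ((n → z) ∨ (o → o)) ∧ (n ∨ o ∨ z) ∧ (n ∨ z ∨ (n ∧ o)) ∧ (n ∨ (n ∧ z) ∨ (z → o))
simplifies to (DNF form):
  n ∨ (o ∧ z)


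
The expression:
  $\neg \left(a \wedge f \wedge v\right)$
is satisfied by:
  {v: False, a: False, f: False}
  {f: True, v: False, a: False}
  {a: True, v: False, f: False}
  {f: True, a: True, v: False}
  {v: True, f: False, a: False}
  {f: True, v: True, a: False}
  {a: True, v: True, f: False}


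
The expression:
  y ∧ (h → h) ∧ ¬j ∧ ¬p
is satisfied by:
  {y: True, p: False, j: False}


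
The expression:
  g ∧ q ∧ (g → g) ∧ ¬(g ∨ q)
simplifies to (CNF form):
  False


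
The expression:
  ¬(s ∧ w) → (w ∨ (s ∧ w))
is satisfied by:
  {w: True}


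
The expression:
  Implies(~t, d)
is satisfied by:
  {d: True, t: True}
  {d: True, t: False}
  {t: True, d: False}


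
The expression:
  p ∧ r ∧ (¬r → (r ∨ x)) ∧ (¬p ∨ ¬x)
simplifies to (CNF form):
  p ∧ r ∧ ¬x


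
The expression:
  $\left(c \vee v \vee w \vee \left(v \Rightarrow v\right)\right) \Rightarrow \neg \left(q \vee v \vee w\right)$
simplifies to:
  $\neg q \wedge \neg v \wedge \neg w$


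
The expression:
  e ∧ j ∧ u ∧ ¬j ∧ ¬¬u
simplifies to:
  False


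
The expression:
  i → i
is always true.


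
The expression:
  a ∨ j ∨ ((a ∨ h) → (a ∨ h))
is always true.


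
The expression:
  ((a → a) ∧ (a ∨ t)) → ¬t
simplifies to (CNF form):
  ¬t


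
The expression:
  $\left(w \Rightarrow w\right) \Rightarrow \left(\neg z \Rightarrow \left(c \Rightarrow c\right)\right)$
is always true.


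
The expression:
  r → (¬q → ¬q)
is always true.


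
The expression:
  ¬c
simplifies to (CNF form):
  ¬c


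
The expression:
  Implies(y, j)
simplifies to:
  j | ~y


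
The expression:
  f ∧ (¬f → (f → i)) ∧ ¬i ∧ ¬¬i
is never true.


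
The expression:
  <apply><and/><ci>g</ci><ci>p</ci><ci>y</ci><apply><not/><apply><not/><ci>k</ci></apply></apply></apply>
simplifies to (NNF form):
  <apply><and/><ci>g</ci><ci>k</ci><ci>p</ci><ci>y</ci></apply>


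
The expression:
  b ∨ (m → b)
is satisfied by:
  {b: True, m: False}
  {m: False, b: False}
  {m: True, b: True}


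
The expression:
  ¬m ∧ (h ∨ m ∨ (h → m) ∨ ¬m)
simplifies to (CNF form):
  ¬m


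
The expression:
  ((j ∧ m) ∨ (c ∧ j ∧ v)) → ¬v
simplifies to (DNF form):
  (¬c ∧ ¬m) ∨ ¬j ∨ ¬v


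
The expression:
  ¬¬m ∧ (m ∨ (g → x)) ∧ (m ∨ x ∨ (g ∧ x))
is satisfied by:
  {m: True}


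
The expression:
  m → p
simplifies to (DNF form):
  p ∨ ¬m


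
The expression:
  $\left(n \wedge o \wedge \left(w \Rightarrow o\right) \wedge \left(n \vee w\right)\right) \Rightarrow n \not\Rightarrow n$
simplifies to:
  $\neg n \vee \neg o$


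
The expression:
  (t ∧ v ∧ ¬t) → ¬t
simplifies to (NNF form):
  True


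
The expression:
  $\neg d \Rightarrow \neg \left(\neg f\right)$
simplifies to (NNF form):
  $d \vee f$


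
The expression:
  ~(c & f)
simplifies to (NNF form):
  ~c | ~f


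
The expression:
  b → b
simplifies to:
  True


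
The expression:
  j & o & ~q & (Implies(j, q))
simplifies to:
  False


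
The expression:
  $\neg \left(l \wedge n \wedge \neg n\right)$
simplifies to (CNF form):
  $\text{True}$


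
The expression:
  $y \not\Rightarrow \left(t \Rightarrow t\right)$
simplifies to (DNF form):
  $\text{False}$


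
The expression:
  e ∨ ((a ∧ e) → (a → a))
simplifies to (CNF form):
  True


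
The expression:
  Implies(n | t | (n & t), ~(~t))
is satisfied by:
  {t: True, n: False}
  {n: False, t: False}
  {n: True, t: True}


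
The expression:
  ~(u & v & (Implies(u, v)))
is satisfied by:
  {u: False, v: False}
  {v: True, u: False}
  {u: True, v: False}


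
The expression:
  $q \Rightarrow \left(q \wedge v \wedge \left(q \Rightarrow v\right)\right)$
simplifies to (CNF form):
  $v \vee \neg q$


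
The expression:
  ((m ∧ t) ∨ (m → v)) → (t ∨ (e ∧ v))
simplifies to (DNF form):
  t ∨ (e ∧ v) ∨ (m ∧ ¬v)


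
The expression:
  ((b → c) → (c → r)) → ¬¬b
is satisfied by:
  {b: True, c: True, r: False}
  {b: True, r: False, c: False}
  {b: True, c: True, r: True}
  {b: True, r: True, c: False}
  {c: True, r: False, b: False}


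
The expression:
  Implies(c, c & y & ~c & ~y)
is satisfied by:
  {c: False}


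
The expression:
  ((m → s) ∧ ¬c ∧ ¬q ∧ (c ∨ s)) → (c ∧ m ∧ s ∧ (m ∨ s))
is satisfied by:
  {q: True, c: True, s: False}
  {q: True, s: False, c: False}
  {c: True, s: False, q: False}
  {c: False, s: False, q: False}
  {q: True, c: True, s: True}
  {q: True, s: True, c: False}
  {c: True, s: True, q: False}


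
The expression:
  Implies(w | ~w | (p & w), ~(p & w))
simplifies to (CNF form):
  ~p | ~w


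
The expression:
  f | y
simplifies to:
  f | y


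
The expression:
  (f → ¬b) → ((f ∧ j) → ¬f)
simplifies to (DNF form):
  b ∨ ¬f ∨ ¬j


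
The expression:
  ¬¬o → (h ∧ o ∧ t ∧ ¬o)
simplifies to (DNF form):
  ¬o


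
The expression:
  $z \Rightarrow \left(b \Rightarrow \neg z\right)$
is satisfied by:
  {z: False, b: False}
  {b: True, z: False}
  {z: True, b: False}


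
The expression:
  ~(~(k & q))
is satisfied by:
  {q: True, k: True}


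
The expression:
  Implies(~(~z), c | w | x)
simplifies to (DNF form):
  c | w | x | ~z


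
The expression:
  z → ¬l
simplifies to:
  ¬l ∨ ¬z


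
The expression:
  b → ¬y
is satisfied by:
  {y: False, b: False}
  {b: True, y: False}
  {y: True, b: False}


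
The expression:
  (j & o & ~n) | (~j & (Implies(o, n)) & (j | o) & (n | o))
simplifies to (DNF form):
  (j & o & ~j) | (j & o & ~n) | (n & o & ~j) | (n & o & ~n)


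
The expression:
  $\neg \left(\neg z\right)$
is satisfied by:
  {z: True}


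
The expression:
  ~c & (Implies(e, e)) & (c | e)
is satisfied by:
  {e: True, c: False}


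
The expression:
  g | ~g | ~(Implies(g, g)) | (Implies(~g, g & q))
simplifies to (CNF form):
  True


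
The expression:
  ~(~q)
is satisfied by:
  {q: True}


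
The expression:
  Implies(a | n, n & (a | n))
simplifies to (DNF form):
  n | ~a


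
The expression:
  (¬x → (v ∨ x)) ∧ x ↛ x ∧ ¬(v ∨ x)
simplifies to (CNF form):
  False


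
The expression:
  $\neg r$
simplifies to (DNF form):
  $\neg r$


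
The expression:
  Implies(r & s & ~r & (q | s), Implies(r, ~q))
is always true.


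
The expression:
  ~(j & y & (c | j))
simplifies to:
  ~j | ~y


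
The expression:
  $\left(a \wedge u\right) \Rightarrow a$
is always true.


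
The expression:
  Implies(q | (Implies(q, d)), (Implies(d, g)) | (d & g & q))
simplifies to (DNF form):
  g | ~d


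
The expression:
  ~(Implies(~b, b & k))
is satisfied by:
  {b: False}


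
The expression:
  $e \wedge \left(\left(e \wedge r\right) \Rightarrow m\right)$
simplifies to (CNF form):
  $e \wedge \left(m \vee \neg r\right)$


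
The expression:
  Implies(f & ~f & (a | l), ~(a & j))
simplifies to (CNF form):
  True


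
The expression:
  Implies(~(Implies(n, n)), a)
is always true.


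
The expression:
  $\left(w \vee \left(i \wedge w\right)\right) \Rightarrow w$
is always true.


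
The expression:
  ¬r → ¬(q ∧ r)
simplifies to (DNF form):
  True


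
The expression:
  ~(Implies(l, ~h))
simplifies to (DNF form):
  h & l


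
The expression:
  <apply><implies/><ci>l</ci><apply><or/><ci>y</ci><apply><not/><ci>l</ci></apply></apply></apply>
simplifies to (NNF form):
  <apply><or/><ci>y</ci><apply><not/><ci>l</ci></apply></apply>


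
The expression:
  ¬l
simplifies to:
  ¬l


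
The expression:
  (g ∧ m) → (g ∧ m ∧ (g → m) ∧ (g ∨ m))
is always true.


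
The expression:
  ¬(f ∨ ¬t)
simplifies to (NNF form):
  t ∧ ¬f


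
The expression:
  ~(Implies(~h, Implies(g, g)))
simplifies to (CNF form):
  False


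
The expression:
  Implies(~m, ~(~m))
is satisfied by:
  {m: True}


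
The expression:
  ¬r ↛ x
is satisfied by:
  {x: False, r: False}


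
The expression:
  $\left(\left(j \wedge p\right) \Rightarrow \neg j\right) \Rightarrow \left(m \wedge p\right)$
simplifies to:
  $p \wedge \left(j \vee m\right)$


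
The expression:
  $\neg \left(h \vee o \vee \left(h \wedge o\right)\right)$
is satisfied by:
  {o: False, h: False}


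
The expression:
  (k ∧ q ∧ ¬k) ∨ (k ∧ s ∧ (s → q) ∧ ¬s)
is never true.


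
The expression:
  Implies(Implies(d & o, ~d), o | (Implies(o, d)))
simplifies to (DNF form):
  True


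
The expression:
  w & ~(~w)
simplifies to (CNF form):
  w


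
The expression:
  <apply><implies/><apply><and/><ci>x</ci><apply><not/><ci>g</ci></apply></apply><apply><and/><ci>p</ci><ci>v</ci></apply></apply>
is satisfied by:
  {g: True, p: True, v: True, x: False}
  {g: True, p: True, v: False, x: False}
  {g: True, v: True, p: False, x: False}
  {g: True, v: False, p: False, x: False}
  {p: True, v: True, g: False, x: False}
  {p: True, v: False, g: False, x: False}
  {v: True, g: False, p: False, x: False}
  {v: False, g: False, p: False, x: False}
  {x: True, g: True, p: True, v: True}
  {x: True, g: True, p: True, v: False}
  {x: True, g: True, v: True, p: False}
  {x: True, g: True, v: False, p: False}
  {x: True, p: True, v: True, g: False}


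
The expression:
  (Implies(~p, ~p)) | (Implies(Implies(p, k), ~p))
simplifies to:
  True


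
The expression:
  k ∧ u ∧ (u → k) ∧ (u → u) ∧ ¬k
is never true.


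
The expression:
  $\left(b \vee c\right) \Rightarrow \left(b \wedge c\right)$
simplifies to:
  $\left(b \wedge c\right) \vee \left(\neg b \wedge \neg c\right)$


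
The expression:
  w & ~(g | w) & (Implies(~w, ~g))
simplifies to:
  False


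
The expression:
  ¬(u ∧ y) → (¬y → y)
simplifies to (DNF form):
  y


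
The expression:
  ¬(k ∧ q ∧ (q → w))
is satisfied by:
  {w: False, k: False, q: False}
  {q: True, w: False, k: False}
  {k: True, w: False, q: False}
  {q: True, k: True, w: False}
  {w: True, q: False, k: False}
  {q: True, w: True, k: False}
  {k: True, w: True, q: False}


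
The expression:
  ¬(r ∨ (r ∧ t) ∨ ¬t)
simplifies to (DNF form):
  t ∧ ¬r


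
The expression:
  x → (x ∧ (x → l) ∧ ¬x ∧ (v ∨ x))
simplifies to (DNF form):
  ¬x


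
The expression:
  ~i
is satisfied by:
  {i: False}


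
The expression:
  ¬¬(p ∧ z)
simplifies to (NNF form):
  p ∧ z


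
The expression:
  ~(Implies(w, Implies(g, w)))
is never true.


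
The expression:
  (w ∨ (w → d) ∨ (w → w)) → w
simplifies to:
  w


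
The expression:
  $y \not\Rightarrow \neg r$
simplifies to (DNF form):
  $r \wedge y$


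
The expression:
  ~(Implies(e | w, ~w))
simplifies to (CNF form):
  w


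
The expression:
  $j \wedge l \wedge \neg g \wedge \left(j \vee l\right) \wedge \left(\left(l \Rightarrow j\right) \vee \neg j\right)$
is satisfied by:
  {j: True, l: True, g: False}


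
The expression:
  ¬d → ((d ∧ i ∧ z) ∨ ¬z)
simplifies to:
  d ∨ ¬z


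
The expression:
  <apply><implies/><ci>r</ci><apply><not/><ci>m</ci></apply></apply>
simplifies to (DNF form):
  <apply><or/><apply><not/><ci>m</ci></apply><apply><not/><ci>r</ci></apply></apply>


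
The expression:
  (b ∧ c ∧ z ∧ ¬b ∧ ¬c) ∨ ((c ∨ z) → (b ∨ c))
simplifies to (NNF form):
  b ∨ c ∨ ¬z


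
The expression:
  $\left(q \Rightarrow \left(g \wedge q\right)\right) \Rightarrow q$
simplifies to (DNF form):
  $q$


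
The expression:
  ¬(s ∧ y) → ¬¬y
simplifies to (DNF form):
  y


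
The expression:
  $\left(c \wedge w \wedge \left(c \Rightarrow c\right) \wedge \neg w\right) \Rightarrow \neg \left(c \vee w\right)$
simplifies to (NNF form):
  $\text{True}$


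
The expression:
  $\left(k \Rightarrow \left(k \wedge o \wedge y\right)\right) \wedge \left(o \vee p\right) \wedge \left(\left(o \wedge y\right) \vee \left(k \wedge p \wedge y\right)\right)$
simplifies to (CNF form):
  $o \wedge y$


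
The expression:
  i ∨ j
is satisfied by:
  {i: True, j: True}
  {i: True, j: False}
  {j: True, i: False}


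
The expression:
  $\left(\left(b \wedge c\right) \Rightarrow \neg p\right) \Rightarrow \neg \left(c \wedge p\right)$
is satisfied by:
  {b: True, p: False, c: False}
  {p: False, c: False, b: False}
  {b: True, c: True, p: False}
  {c: True, p: False, b: False}
  {b: True, p: True, c: False}
  {p: True, b: False, c: False}
  {b: True, c: True, p: True}


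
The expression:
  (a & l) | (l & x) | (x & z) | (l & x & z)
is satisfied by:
  {z: True, l: True, x: True, a: True}
  {z: True, l: True, x: True, a: False}
  {l: True, x: True, a: True, z: False}
  {l: True, x: True, a: False, z: False}
  {z: True, l: True, a: True, x: False}
  {l: True, a: True, x: False, z: False}
  {z: True, x: True, a: True, l: False}
  {z: True, x: True, a: False, l: False}


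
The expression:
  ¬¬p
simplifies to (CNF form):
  p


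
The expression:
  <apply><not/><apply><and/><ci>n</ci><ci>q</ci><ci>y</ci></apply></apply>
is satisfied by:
  {y: False, n: False, q: False}
  {q: True, y: False, n: False}
  {n: True, y: False, q: False}
  {q: True, n: True, y: False}
  {y: True, q: False, n: False}
  {q: True, y: True, n: False}
  {n: True, y: True, q: False}


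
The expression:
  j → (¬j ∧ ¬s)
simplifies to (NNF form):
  ¬j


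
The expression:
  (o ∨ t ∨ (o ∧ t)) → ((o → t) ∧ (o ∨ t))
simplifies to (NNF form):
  t ∨ ¬o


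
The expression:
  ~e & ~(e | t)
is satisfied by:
  {e: False, t: False}


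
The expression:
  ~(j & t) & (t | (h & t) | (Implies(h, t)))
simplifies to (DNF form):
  (t & ~j) | (~h & ~t)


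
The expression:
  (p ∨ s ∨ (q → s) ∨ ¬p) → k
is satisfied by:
  {k: True}


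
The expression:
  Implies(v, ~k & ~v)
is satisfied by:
  {v: False}


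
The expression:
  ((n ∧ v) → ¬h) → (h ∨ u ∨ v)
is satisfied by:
  {u: True, v: True, h: True}
  {u: True, v: True, h: False}
  {u: True, h: True, v: False}
  {u: True, h: False, v: False}
  {v: True, h: True, u: False}
  {v: True, h: False, u: False}
  {h: True, v: False, u: False}


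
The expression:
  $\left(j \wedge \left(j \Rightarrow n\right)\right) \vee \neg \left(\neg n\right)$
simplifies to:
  $n$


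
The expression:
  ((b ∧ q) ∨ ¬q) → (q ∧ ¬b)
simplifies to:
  q ∧ ¬b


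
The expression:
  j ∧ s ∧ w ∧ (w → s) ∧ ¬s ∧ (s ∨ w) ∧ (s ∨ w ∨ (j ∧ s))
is never true.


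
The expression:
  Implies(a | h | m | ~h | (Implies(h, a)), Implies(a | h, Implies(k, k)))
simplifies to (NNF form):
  True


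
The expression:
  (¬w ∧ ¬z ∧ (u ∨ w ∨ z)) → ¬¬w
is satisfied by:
  {z: True, w: True, u: False}
  {z: True, u: False, w: False}
  {w: True, u: False, z: False}
  {w: False, u: False, z: False}
  {z: True, w: True, u: True}
  {z: True, u: True, w: False}
  {w: True, u: True, z: False}


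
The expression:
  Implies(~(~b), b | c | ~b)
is always true.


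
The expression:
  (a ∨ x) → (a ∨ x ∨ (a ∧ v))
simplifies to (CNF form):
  True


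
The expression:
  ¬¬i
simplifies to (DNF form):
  i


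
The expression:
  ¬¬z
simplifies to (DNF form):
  z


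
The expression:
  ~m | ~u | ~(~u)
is always true.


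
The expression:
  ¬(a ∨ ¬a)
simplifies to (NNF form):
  False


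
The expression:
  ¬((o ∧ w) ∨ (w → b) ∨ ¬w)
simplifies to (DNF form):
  w ∧ ¬b ∧ ¬o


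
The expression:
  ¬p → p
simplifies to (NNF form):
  p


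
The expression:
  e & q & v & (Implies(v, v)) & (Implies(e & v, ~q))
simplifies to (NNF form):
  False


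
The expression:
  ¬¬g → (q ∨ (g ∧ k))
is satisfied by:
  {k: True, q: True, g: False}
  {k: True, g: False, q: False}
  {q: True, g: False, k: False}
  {q: False, g: False, k: False}
  {k: True, q: True, g: True}
  {k: True, g: True, q: False}
  {q: True, g: True, k: False}


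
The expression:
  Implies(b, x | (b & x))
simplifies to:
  x | ~b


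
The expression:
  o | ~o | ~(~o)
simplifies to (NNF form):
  True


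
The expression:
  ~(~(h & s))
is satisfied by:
  {h: True, s: True}


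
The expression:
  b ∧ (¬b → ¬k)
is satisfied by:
  {b: True}


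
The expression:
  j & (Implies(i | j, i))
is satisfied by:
  {i: True, j: True}


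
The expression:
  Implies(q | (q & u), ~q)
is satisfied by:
  {q: False}


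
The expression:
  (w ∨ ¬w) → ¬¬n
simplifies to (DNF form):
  n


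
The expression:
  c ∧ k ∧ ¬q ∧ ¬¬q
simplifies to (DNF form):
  False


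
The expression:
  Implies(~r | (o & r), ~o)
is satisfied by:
  {o: False}


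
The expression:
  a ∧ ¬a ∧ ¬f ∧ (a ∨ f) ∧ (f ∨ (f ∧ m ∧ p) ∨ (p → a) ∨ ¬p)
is never true.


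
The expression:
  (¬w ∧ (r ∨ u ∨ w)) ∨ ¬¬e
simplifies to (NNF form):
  e ∨ (r ∧ ¬w) ∨ (u ∧ ¬w)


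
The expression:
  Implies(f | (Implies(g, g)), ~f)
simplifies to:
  ~f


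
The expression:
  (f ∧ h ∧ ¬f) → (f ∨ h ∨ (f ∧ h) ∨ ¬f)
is always true.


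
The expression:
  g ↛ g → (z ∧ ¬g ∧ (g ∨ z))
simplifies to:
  True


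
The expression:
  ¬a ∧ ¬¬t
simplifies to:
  t ∧ ¬a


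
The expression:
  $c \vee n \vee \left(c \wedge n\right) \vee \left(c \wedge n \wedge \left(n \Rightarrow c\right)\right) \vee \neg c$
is always true.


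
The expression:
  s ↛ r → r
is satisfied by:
  {r: True, s: False}
  {s: False, r: False}
  {s: True, r: True}


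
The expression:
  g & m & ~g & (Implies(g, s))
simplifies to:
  False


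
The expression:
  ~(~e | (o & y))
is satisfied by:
  {e: True, o: False, y: False}
  {e: True, y: True, o: False}
  {e: True, o: True, y: False}


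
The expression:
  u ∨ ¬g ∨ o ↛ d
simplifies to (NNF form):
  u ∨ (o ∧ ¬d) ∨ ¬g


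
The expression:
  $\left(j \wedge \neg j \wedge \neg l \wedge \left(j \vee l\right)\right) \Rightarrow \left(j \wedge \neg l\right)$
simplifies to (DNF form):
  $\text{True}$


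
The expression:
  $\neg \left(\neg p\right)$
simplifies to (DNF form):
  $p$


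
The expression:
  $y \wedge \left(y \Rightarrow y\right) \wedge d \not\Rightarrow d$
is never true.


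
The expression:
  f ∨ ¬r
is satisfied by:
  {f: True, r: False}
  {r: False, f: False}
  {r: True, f: True}


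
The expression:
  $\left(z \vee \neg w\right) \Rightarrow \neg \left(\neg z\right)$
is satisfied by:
  {z: True, w: True}
  {z: True, w: False}
  {w: True, z: False}


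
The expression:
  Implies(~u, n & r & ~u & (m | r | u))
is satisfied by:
  {r: True, u: True, n: True}
  {r: True, u: True, n: False}
  {u: True, n: True, r: False}
  {u: True, n: False, r: False}
  {r: True, n: True, u: False}


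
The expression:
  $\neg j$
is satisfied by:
  {j: False}


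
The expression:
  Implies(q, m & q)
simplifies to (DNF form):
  m | ~q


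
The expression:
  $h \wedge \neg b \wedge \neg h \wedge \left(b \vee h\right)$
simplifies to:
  $\text{False}$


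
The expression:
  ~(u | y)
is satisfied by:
  {u: False, y: False}


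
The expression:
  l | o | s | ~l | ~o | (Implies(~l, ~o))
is always true.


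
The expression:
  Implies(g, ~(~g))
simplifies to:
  True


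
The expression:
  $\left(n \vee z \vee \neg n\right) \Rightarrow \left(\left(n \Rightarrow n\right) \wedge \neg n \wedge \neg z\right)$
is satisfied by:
  {n: False, z: False}


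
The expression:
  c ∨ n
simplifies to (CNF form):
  c ∨ n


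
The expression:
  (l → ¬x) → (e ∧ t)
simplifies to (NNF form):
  (e ∨ l) ∧ (e ∨ x) ∧ (l ∨ t) ∧ (t ∨ x)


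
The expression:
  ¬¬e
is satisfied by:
  {e: True}


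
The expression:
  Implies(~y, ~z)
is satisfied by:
  {y: True, z: False}
  {z: False, y: False}
  {z: True, y: True}


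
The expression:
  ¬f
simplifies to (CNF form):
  ¬f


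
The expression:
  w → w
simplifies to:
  True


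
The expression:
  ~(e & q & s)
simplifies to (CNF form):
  ~e | ~q | ~s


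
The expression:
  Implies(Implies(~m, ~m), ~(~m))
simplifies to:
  m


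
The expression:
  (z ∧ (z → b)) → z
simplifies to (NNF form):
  True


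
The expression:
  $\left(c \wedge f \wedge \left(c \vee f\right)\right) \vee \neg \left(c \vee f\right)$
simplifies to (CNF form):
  $\left(c \vee \neg c\right) \wedge \left(c \vee \neg f\right) \wedge \left(f \vee \neg c\right) \wedge \left(f \vee \neg f\right)$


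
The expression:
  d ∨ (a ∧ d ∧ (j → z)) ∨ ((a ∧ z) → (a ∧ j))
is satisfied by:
  {d: True, j: True, z: False, a: False}
  {d: True, j: False, z: False, a: False}
  {j: True, d: False, z: False, a: False}
  {d: False, j: False, z: False, a: False}
  {a: True, d: True, j: True, z: False}
  {a: True, d: True, j: False, z: False}
  {a: True, j: True, d: False, z: False}
  {a: True, j: False, d: False, z: False}
  {d: True, z: True, j: True, a: False}
  {d: True, z: True, j: False, a: False}
  {z: True, j: True, d: False, a: False}
  {z: True, d: False, j: False, a: False}
  {a: True, z: True, d: True, j: True}
  {a: True, z: True, d: True, j: False}
  {a: True, z: True, j: True, d: False}


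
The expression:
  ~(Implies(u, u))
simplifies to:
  False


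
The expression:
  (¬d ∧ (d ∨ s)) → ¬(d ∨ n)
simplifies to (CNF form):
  d ∨ ¬n ∨ ¬s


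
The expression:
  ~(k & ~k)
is always true.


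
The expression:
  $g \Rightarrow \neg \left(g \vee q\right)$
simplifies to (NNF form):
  $\neg g$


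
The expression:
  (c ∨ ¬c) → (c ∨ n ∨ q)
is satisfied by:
  {n: True, q: True, c: True}
  {n: True, q: True, c: False}
  {n: True, c: True, q: False}
  {n: True, c: False, q: False}
  {q: True, c: True, n: False}
  {q: True, c: False, n: False}
  {c: True, q: False, n: False}


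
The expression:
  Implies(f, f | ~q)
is always true.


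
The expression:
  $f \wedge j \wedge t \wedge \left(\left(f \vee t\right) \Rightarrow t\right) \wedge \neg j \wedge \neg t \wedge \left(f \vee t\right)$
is never true.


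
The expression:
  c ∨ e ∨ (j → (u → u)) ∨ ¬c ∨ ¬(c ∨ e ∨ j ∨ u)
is always true.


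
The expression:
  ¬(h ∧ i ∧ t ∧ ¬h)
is always true.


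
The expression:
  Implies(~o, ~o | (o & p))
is always true.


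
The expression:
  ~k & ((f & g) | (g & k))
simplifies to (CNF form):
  f & g & ~k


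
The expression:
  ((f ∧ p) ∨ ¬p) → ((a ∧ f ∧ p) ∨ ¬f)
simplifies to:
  (a ∧ p) ∨ ¬f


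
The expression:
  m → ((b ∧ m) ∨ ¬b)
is always true.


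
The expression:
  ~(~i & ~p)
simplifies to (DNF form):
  i | p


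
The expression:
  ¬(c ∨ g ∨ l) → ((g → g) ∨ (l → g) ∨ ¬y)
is always true.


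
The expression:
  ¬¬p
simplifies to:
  p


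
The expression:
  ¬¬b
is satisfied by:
  {b: True}


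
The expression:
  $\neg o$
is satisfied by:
  {o: False}


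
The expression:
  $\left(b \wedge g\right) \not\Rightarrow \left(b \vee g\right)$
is never true.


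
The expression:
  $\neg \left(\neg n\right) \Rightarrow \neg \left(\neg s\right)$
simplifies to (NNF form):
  $s \vee \neg n$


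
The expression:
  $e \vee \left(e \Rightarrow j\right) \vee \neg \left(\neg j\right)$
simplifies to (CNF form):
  $\text{True}$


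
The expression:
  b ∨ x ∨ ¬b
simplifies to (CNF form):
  True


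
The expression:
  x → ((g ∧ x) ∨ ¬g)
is always true.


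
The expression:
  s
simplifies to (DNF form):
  s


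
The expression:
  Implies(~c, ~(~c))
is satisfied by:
  {c: True}


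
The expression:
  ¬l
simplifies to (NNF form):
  ¬l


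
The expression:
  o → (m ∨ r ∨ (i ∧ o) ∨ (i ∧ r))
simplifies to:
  i ∨ m ∨ r ∨ ¬o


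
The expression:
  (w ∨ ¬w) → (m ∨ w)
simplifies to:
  m ∨ w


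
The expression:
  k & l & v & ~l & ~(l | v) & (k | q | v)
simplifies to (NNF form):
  False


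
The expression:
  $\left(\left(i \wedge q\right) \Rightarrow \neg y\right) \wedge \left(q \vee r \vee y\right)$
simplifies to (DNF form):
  $\left(q \wedge \neg y\right) \vee \left(r \wedge \neg q\right) \vee \left(y \wedge \neg i\right) \vee \left(y \wedge \neg q\right)$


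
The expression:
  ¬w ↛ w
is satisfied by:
  {w: False}


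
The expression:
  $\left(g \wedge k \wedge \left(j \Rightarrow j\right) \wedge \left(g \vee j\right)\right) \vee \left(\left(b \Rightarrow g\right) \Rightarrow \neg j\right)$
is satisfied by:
  {b: True, k: True, g: False, j: False}
  {b: True, k: False, g: False, j: False}
  {k: True, b: False, g: False, j: False}
  {b: False, k: False, g: False, j: False}
  {b: True, g: True, k: True, j: False}
  {b: True, g: True, k: False, j: False}
  {g: True, k: True, b: False, j: False}
  {g: True, k: False, b: False, j: False}
  {j: True, b: True, k: True, g: False}
  {j: True, b: True, k: False, g: False}
  {j: True, b: True, g: True, k: True}
  {j: True, g: True, k: True, b: False}


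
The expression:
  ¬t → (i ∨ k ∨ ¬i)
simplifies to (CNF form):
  True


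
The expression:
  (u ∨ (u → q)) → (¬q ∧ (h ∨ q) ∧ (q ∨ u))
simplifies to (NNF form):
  h ∧ u ∧ ¬q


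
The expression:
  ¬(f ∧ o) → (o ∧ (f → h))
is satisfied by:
  {o: True}


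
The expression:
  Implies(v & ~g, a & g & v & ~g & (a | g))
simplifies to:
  g | ~v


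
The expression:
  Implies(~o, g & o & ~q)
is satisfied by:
  {o: True}


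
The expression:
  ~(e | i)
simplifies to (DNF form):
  ~e & ~i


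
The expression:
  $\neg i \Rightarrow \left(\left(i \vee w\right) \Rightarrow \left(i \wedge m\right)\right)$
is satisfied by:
  {i: True, w: False}
  {w: False, i: False}
  {w: True, i: True}


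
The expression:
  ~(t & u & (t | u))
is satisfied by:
  {u: False, t: False}
  {t: True, u: False}
  {u: True, t: False}


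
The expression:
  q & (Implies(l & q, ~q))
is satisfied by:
  {q: True, l: False}


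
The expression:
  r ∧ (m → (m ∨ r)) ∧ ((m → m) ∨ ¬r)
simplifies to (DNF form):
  r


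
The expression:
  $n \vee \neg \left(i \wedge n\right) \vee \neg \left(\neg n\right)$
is always true.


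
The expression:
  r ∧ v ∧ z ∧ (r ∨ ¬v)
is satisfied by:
  {r: True, z: True, v: True}


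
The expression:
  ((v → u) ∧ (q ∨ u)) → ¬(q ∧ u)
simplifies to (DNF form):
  ¬q ∨ ¬u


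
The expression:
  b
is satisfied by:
  {b: True}


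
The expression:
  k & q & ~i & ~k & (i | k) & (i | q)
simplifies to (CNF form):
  False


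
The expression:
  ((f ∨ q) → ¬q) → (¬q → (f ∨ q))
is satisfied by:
  {q: True, f: True}
  {q: True, f: False}
  {f: True, q: False}


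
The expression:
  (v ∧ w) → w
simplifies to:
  True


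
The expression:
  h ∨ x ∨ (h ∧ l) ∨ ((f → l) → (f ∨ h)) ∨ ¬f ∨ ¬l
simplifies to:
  True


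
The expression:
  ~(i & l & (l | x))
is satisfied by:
  {l: False, i: False}
  {i: True, l: False}
  {l: True, i: False}


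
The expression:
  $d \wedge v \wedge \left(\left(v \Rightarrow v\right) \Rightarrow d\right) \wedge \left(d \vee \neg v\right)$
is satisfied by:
  {d: True, v: True}


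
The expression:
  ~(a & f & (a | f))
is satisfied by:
  {a: False, f: False}
  {f: True, a: False}
  {a: True, f: False}


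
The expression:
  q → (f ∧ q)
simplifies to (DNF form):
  f ∨ ¬q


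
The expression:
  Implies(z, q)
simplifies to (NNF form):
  q | ~z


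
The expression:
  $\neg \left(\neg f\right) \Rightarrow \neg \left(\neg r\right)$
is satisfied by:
  {r: True, f: False}
  {f: False, r: False}
  {f: True, r: True}


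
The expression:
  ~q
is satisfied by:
  {q: False}


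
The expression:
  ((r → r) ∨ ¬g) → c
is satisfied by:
  {c: True}


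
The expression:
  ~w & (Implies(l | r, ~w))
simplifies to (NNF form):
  ~w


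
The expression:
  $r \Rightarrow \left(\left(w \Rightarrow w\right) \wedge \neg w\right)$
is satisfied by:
  {w: False, r: False}
  {r: True, w: False}
  {w: True, r: False}
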